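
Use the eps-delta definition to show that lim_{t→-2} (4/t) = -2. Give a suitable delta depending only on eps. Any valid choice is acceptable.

Let eps > 0 be given. We seek delta > 0 such that 0 < |t + 2| < delta implies |4/t + 2| < eps.
|4/t + 2| = 4·|-2 − t|/(2·|t|) = 4|t + 2|/(2|t|).
Restrict delta ≤ 1. Then |t + 2| < 1 gives |t| > 1, so 2|t| > 2.
Then |4/t + 2| < 4|t + 2|/2, which is < eps when |t + 2| < (1/2)eps.
Take delta = min(1, (1/2)eps). Then 0 < |t + 2| < delta gives both |t + 2| < 1 and |t + 2| < (1/2)eps, so |4/t + 2| < eps.

delta = min(1, (1/2)eps)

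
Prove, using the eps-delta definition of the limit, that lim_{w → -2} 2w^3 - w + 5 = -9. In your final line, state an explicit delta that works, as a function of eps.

Fix eps > 0. We want delta > 0 such that 0 < |w + 2| < delta implies |(2w^3 - w + 5) + 9| < eps.
(2w^3 - w + 5) + 9 = 2w^3 - w + 14 = (w + 2)(2w^2 - 4w + 7).
So |(2w^3 - w + 5) + 9| = |w + 2|·|2w^2 - 4w + 7|.
Assume first that |w + 2| < 1, so |w| < 3. Then |2w^2 - 4w + 7| ≤ 2·3^2 + 4·3 + 7 = 37.
Hence |(2w^3 - w + 5) + 9| ≤ 37|w + 2| < eps provided |w + 2| < eps/37.
Choosing delta = min(1, eps/37) ensures both conditions, hence |(2w^3 - w + 5) + 9| < eps.

delta = min(1, eps/37)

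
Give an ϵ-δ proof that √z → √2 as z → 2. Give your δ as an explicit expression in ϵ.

Let ϵ > 0 be given. We want δ > 0 such that 0 < |z − 2| < δ implies |√z − √2| < ϵ.
Rationalise: √z − √2 = (z − 2)/(√z + √2), so |√z − √2| = |z − 2|/(√z + √2).
Restrict δ ≤ 2 so that |z − 2| < 2 forces z > 0, and then √z + √2 > √2.
Hence |√z − √2| < |z − 2|/√2, which is < ϵ once |z − 2| < √2·ϵ.
Take δ = min(2, √2·ϵ). If 0 < |z − 2| < δ then z > 0 and |√z − √2| < |z − 2|/√2 < ϵ.

δ = min(2, √2·ϵ)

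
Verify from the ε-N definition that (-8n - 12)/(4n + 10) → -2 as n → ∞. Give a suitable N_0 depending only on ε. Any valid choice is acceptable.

N_0 = 2/ε

Let ε > 0. For n ≥ 1, |(-8n - 12)/(4n + 10) + 2| = |32|/(4(4n + 10)) = 32/(4(4n + 10)).
Since 4n + 10 ≥ 4n for n ≥ 1, this is ≤ 32/(4·4n) = 2/n.
So |(-8n - 12)/(4n + 10) + 2| < ε whenever n > 2/ε.
Take N_0 = 2/ε. If n > N_0 then |(-8n - 12)/(4n + 10) + 2| ≤ 2/n < ε.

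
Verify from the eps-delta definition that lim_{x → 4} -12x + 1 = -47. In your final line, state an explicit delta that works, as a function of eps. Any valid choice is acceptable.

Suppose eps > 0. We need delta > 0 so that 0 < |x − 4| < delta implies |(-12x + 1) + 47| < eps.
|(-12x + 1) + 47| = |-12x + 48| = 12|x − 4|.
So 12|x − 4| < eps exactly when |x − 4| < eps/12.
Choosing delta = eps/12 gives |(-12x + 1) + 47| = 12|x − 4| < eps whenever |x − 4| < delta.

delta = eps/12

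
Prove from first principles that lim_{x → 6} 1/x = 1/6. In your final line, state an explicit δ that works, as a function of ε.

δ = min(3, 18ε)

Fix ε > 0. We seek δ > 0 such that 0 < |x − 6| < δ implies |1/x − (1/6)| < ε.
|1/x − (1/6)| = |6 − x|/(6·|x|) = |x − 6|/(6|x|).
Require δ ≤ 3 so that |x| > 6 − 3 = 3, hence 6|x| > 18.
Then |1/x − (1/6)| < |x − 6|/18, which is < ε when |x − 6| < 18ε.
Take δ = min(3, 18ε). Then 0 < |x − 6| < δ gives both |x − 6| < 3 and |x − 6| < 18ε, so |1/x − (1/6)| < ε.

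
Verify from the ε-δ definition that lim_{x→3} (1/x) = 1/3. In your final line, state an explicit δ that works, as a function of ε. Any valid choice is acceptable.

Let ε > 0. We seek δ > 0 such that 0 < |x − 3| < δ implies |1/x − (1/3)| < ε.
|1/x − (1/3)| = |3 − x|/(3·|x|) = |x − 3|/(3|x|).
Restrict δ ≤ 3/2. Then |x − 3| < 3/2 gives |x| > 3/2, so 3|x| > 9/2.
Then |1/x − (1/3)| < |x − 3|/(9/2), which is < ε when |x − 3| < (9/2)ε.
Take δ = min(3/2, (9/2)ε). Then 0 < |x − 3| < δ gives both |x − 3| < 3/2 and |x − 3| < (9/2)ε, so |1/x − (1/3)| < ε.

δ = min(3/2, (9/2)ε)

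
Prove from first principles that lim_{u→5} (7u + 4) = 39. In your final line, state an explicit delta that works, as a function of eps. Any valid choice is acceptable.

delta = eps/7

Let eps > 0. We need delta > 0 so that 0 < |u − 5| < delta implies |(7u + 4) − 39| < eps.
|(7u + 4) − 39| = |7u - 35| = 7|u − 5|.
So 7|u − 5| < eps exactly when |u − 5| < eps/7.
Take delta = eps/7. If 0 < |u − 5| < delta then |(7u + 4) − 39| = 7|u − 5| < 7·(eps/7) = eps.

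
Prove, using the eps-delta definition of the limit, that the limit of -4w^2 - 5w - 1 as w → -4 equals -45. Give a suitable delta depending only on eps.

delta = min(1, eps/31)

Suppose eps > 0. We want delta > 0 such that 0 < |w + 4| < delta implies |(-4w^2 - 5w - 1) + 45| < eps.
(-4w^2 - 5w - 1) + 45 = -4w^2 - 5w + 44 = (w + 4)(-4w + 11).
So |(-4w^2 - 5w - 1) + 45| = |w + 4|·|-4w + 11|.
Require delta ≤ 1. Then |w + 4| < 1 gives |w| < 5, and by the triangle inequality |-4w + 11| ≤ 4·5 + 11 = 31.
Hence |(-4w^2 - 5w - 1) + 45| ≤ 31|w + 4| < eps provided |w + 4| < eps/31.
Choosing delta = min(1, eps/31) ensures both conditions, hence |(-4w^2 - 5w - 1) + 45| < eps.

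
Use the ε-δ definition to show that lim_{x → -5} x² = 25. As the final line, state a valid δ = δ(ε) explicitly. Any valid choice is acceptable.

Fix ε > 0. We seek δ > 0 with 0 < |x + 5| < δ ⇒ |x² − 25| < ε.
Factor: x² − 25 = (x + 5)(x - 5), so |x² − 25| = |x + 5|·|x - 5|.
Restrict δ ≤ 2. Then |x + 5| < 2 gives |x| < 7, so by the triangle inequality |x - 5| ≤ 7 + 5 = 12.
Hence |x² − 25| ≤ 12|x + 5|, which is < ε once |x + 5| < ε/12.
Take δ = min(2, ε/12). If 0 < |x + 5| < δ then both bounds hold and |x² − 25| ≤ 12|x + 5| < 12·(ε/12) = ε.

δ = min(2, ε/12)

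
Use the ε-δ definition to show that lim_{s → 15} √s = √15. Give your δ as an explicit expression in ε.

δ = min(15, √15·ε)

Suppose ε > 0. We want δ > 0 such that 0 < |s − 15| < δ implies |√s − √15| < ε.
Rationalise: √s − √15 = (s − 15)/(√s + √15), so |√s − √15| = |s − 15|/(√s + √15).
Restrict δ ≤ 15 so that |s − 15| < 15 forces s > 0, and then √s + √15 > √15.
Hence |√s − √15| < |s − 15|/√15, which is < ε once |s − 15| < √15·ε.
Take δ = min(15, √15·ε). If 0 < |s − 15| < δ then s > 0 and |√s − √15| < |s − 15|/√15 < ε.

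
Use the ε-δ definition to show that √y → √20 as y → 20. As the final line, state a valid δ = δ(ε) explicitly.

δ = min(20, √20·ε)

Suppose ε > 0. We want δ > 0 such that 0 < |y − 20| < δ implies |√y − √20| < ε.
Rationalise: √y − √20 = (y − 20)/(√y + √20), so |√y − √20| = |y − 20|/(√y + √20).
Restrict δ ≤ 20 so that |y − 20| < 20 forces y > 0, and then √y + √20 > √20.
Hence |√y − √20| < |y − 20|/√20, which is < ε once |y − 20| < √20·ε.
Take δ = min(20, √20·ε). If 0 < |y − 20| < δ then y > 0 and |√y − √20| < |y − 20|/√20 < ε.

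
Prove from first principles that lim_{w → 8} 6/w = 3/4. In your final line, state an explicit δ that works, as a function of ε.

Fix ε > 0. We seek δ > 0 such that 0 < |w − 8| < δ implies |6/w − (3/4)| < ε.
|6/w − (3/4)| = 6·|8 − w|/(8·|w|) = 6|w − 8|/(8|w|).
Restrict δ ≤ 4. Then |w − 8| < 4 gives |w| > 4, so 8|w| > 32.
Then |6/w − (3/4)| < 6|w − 8|/32, which is < ε when |w − 8| < (16/3)ε.
Take δ = min(4, (16/3)ε). Then 0 < |w − 8| < δ gives both |w − 8| < 4 and |w − 8| < (16/3)ε, so |6/w − (3/4)| < ε.

δ = min(4, (16/3)ε)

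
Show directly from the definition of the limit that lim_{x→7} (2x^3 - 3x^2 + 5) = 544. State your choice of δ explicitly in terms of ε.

Let ε > 0. We want δ > 0 such that 0 < |x − 7| < δ implies |(2x^3 - 3x^2 + 5) − 544| < ε.
(2x^3 - 3x^2 + 5) − 544 = 2x^3 - 3x^2 - 539 = (x − 7)(2x^2 + 11x + 77).
So |(2x^3 - 3x^2 + 5) − 544| = |x − 7|·|2x^2 + 11x + 77|.
Require δ ≤ 1. Then |x − 7| < 1 gives |x| < 8, and by the triangle inequality |2x^2 + 11x + 77| ≤ 2·8^2 + 11·8 + 77 = 293.
Hence |(2x^3 - 3x^2 + 5) − 544| ≤ 293|x − 7| < ε provided |x − 7| < ε/293.
Choosing δ = min(1, ε/293) ensures both conditions, hence |(2x^3 - 3x^2 + 5) − 544| < ε.

δ = min(1, ε/293)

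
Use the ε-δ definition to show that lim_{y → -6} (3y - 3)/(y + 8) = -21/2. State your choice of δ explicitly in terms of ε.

δ = min(1, (2/27)ε)

Let ε > 0. We want δ > 0 with 0 < |y + 6| < δ ⇒ |(3y - 3)/(y + 8) + 21/2| < ε.
Combining over a common denominator, (3y - 3)/(y + 8) + 21/2 = [(3y - 3)·2 − (-21)·(y + 8)] / [2·(y + 8)] = 27(y + 6) / (2(y + 8)).
So |(3y - 3)/(y + 8) + 21/2| = 27|y + 6| / (2·|y + 8|).
Require δ ≤ 1, so |y + 8| ≥ |2| − |y + 6| > 2 − 1 = 1.
Hence |(3y - 3)/(y + 8) + 21/2| < 27|y + 6|/(2·1) = (27/2)|y + 6|, which is < ε once |y + 6| < (2/27)ε.
Take δ = min(1, (2/27)ε). Then 0 < |y + 6| < δ forces both bounds, so |(3y - 3)/(y + 8) + 21/2| < ε.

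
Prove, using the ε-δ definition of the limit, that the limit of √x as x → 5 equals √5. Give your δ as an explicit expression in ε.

Let ε > 0. We want δ > 0 such that 0 < |x − 5| < δ implies |√x − √5| < ε.
Rationalise: √x − √5 = (x − 5)/(√x + √5), so |√x − √5| = |x − 5|/(√x + √5).
Restrict δ ≤ 5 so that |x − 5| < 5 forces x > 0, and then √x + √5 > √5.
Hence |√x − √5| < |x − 5|/√5, which is < ε once |x − 5| < √5·ε.
Take δ = min(5, √5·ε). If 0 < |x − 5| < δ then x > 0 and |√x − √5| < |x − 5|/√5 < ε.

δ = min(5, √5·ε)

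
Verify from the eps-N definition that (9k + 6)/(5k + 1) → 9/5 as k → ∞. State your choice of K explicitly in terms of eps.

Suppose eps > 0. For k ≥ 1, |(9k + 6)/(5k + 1) − (9/5)| = |21|/(5(5k + 1)) = 21/(5(5k + 1)).
Since 5k + 1 ≥ 5k for k ≥ 1, this is ≤ 21/(5·5k) = (21/25)/k.
So |(9k + 6)/(5k + 1) − (9/5)| < eps whenever k > (21/25)/eps.
Take K = (21/25)/eps. If k > K then |(9k + 6)/(5k + 1) − (9/5)| ≤ (21/25)/k < eps.

K = (21/25)/eps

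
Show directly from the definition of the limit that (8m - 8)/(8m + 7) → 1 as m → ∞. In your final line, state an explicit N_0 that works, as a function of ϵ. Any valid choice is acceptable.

N_0 = (15/8)/ϵ

Fix ϵ > 0. For m ≥ 1, |(8m - 8)/(8m + 7) − 1| = |-120|/(8(8m + 7)) = 120/(8(8m + 7)).
Since 8m + 7 ≥ 8m for m ≥ 1, this is ≤ 120/(8·8m) = (15/8)/m.
So |(8m - 8)/(8m + 7) − 1| < ϵ whenever m > (15/8)/ϵ.
Take N_0 = (15/8)/ϵ. If m > N_0 then |(8m - 8)/(8m + 7) − 1| ≤ (15/8)/m < ϵ.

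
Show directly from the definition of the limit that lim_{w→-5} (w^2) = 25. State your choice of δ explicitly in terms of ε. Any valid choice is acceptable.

Let ε > 0 be given. We seek δ > 0 with 0 < |w + 5| < δ ⇒ |w^2 − 25| < ε.
Factor: w^2 − 25 = (w + 5)(w - 5), so |w^2 − 25| = |w + 5|·|w - 5|.
Restrict δ ≤ 1. Then |w + 5| < 1 gives |w| < 6, so by the triangle inequality |w - 5| ≤ 6 + 5 = 11.
Hence |w^2 − 25| ≤ 11|w + 5|, which is < ε once |w + 5| < ε/11.
Take δ = min(1, ε/11). If 0 < |w + 5| < δ then both bounds hold and |w^2 − 25| ≤ 11|w + 5| < 11·(ε/11) = ε.

δ = min(1, ε/11)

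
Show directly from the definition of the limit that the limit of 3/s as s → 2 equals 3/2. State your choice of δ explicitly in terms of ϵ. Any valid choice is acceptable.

Let ϵ > 0. We seek δ > 0 such that 0 < |s − 2| < δ implies |3/s − (3/2)| < ϵ.
|3/s − (3/2)| = 3·|2 − s|/(2·|s|) = 3|s − 2|/(2|s|).
Restrict δ ≤ 1. Then |s − 2| < 1 gives |s| > 1, so 2|s| > 2.
Then |3/s − (3/2)| < 3|s − 2|/2, which is < ϵ when |s − 2| < (2/3)ϵ.
Take δ = min(1, (2/3)ϵ). Then 0 < |s − 2| < δ gives both |s − 2| < 1 and |s − 2| < (2/3)ϵ, so |3/s − (3/2)| < ϵ.

δ = min(1, (2/3)ϵ)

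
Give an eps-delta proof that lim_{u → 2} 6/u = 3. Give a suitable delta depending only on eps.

Fix eps > 0. We seek delta > 0 such that 0 < |u − 2| < delta implies |6/u − 3| < eps.
|6/u − 3| = 6·|2 − u|/(2·|u|) = 6|u − 2|/(2|u|).
Restrict delta ≤ 1. Then |u − 2| < 1 gives |u| > 1, so 2|u| > 2.
Then |6/u − 3| < 6|u − 2|/2, which is < eps when |u − 2| < (1/3)eps.
Take delta = min(1, (1/3)eps). Then 0 < |u − 2| < delta gives both |u − 2| < 1 and |u − 2| < (1/3)eps, so |6/u − 3| < eps.

delta = min(1, (1/3)eps)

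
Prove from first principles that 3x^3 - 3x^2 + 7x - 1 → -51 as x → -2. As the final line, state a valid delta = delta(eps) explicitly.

Suppose eps > 0. We want delta > 0 such that 0 < |x + 2| < delta implies |(3x^3 - 3x^2 + 7x - 1) + 51| < eps.
(3x^3 - 3x^2 + 7x - 1) + 51 = 3x^3 - 3x^2 + 7x + 50 = (x + 2)(3x^2 - 9x + 25).
So |(3x^3 - 3x^2 + 7x - 1) + 51| = |x + 2|·|3x^2 - 9x + 25|.
Require delta ≤ 2. Then |x + 2| < 2 gives |x| < 4, and by the triangle inequality |3x^2 - 9x + 25| ≤ 3·4^2 + 9·4 + 25 = 109.
Hence |(3x^3 - 3x^2 + 7x - 1) + 51| ≤ 109|x + 2| < eps provided |x + 2| < eps/109.
Choosing delta = min(2, eps/109) ensures both conditions, hence |(3x^3 - 3x^2 + 7x - 1) + 51| < eps.

delta = min(2, eps/109)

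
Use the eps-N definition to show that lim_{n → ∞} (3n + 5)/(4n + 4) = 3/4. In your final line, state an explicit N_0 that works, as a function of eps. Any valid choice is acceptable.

Let eps > 0 be given. For n ≥ 1, |(3n + 5)/(4n + 4) − (3/4)| = |8|/(4(4n + 4)) = 8/(4(4n + 4)).
Since 4n + 4 ≥ 4n for n ≥ 1, this is ≤ 8/(4·4n) = (1/2)/n.
So |(3n + 5)/(4n + 4) − (3/4)| < eps whenever n > (1/2)/eps.
Take N_0 = (1/2)/eps. If n > N_0 then |(3n + 5)/(4n + 4) − (3/4)| ≤ (1/2)/n < eps.

N_0 = (1/2)/eps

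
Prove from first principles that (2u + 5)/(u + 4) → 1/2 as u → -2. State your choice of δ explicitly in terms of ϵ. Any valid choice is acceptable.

δ = min(1, (2/3)ϵ)

Let ϵ > 0 be given. We want δ > 0 with 0 < |u + 2| < δ ⇒ |(2u + 5)/(u + 4) − (1/2)| < ϵ.
Combining over a common denominator, (2u + 5)/(u + 4) − (1/2) = [(2u + 5)·2 − 1·(u + 4)] / [2·(u + 4)] = 3(u + 2) / (2(u + 4)).
So |(2u + 5)/(u + 4) − (1/2)| = 3|u + 2| / (2·|u + 4|).
Restrict δ ≤ 1. Then |u + 2| < 1 gives |u + 4| = |(u + 2) + 2| ≥ 2 − 1 = 1.
Hence |(2u + 5)/(u + 4) − (1/2)| < 3|u + 2|/(2·1) = (3/2)|u + 2|, which is < ϵ once |u + 2| < (2/3)ϵ.
Take δ = min(1, (2/3)ϵ). Then 0 < |u + 2| < δ forces both bounds, so |(2u + 5)/(u + 4) − (1/2)| < ϵ.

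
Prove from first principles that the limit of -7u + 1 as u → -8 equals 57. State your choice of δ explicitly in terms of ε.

δ = ε/7

Let ε > 0 be given. We need δ > 0 so that 0 < |u + 8| < δ implies |(-7u + 1) − 57| < ε.
|(-7u + 1) − 57| = |-7u - 56| = 7|u + 8|.
Thus it suffices that |u + 8| < ε/7.
Choosing δ = ε/7 gives |(-7u + 1) − 57| = 7|u + 8| < ε whenever |u + 8| < δ.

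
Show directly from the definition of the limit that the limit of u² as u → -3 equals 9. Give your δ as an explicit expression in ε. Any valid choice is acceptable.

δ = min(1, ε/7)

Suppose ε > 0. We seek δ > 0 with 0 < |u + 3| < δ ⇒ |u² − 9| < ε.
Factor: u² − 9 = (u + 3)(u - 3), so |u² − 9| = |u + 3|·|u - 3|.
Restrict δ ≤ 1. Then |u + 3| < 1 gives |u| < 4, so by the triangle inequality |u - 3| ≤ 4 + 3 = 7.
Hence |u² − 9| ≤ 7|u + 3|, which is < ε once |u + 3| < ε/7.
Take δ = min(1, ε/7). If 0 < |u + 3| < δ then both bounds hold and |u² − 9| ≤ 7|u + 3| < 7·(ε/7) = ε.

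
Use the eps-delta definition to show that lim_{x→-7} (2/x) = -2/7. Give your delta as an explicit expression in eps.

delta = min(7/2, (49/4)eps)

Fix eps > 0. We seek delta > 0 such that 0 < |x + 7| < delta implies |2/x + 2/7| < eps.
|2/x + 2/7| = 2·|-7 − x|/(7·|x|) = 2|x + 7|/(7|x|).
Restrict delta ≤ 7/2. Then |x + 7| < 7/2 gives |x| > 7/2, so 7|x| > 49/2.
Then |2/x + 2/7| < 2|x + 7|/(49/2), which is < eps when |x + 7| < (49/4)eps.
Take delta = min(7/2, (49/4)eps). Then 0 < |x + 7| < delta gives both |x + 7| < 7/2 and |x + 7| < (49/4)eps, so |2/x + 2/7| < eps.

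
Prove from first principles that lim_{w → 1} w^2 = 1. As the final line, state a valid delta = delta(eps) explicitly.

Let eps > 0. We seek delta > 0 with 0 < |w − 1| < delta ⇒ |w^2 − 1| < eps.
Factor: w^2 − 1 = (w − 1)(w + 1), so |w^2 − 1| = |w − 1|·|w + 1|.
Impose delta ≤ 1 so that |w| < 2; then |w + 1| ≤ 3.
Hence |w^2 − 1| ≤ 3|w − 1|, which is < eps once |w − 1| < eps/3.
Take delta = min(1, eps/3). If 0 < |w − 1| < delta then both bounds hold and |w^2 − 1| ≤ 3|w − 1| < 3·(eps/3) = eps.

delta = min(1, eps/3)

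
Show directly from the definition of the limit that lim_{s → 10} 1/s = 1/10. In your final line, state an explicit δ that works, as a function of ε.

δ = min(5, 50ε)

Fix ε > 0. We seek δ > 0 such that 0 < |s − 10| < δ implies |1/s − (1/10)| < ε.
|1/s − (1/10)| = |10 − s|/(10·|s|) = |s − 10|/(10|s|).
Restrict δ ≤ 5. Then |s − 10| < 5 gives |s| > 5, so 10|s| > 50.
Then |1/s − (1/10)| < |s − 10|/50, which is < ε when |s − 10| < 50ε.
Take δ = min(5, 50ε). Then 0 < |s − 10| < δ gives both |s − 10| < 5 and |s − 10| < 50ε, so |1/s − (1/10)| < ε.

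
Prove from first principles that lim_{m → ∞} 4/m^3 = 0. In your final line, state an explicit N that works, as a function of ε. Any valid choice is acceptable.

N = (4/ε)^{1/3}

Fix ε > 0. For m ≥ 1, |4/m^3 − 0| = 4/m^3.
4/m^3 < ε ⇔ m^3 > 4/ε ⇔ m > (4/ε)^{1/3}.
Take N = (4/ε)^{1/3}. Then m > N implies 4/m^3 < ε.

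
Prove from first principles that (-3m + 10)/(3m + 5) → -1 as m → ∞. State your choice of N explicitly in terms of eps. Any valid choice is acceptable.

Suppose eps > 0. For m ≥ 1, |(-3m + 10)/(3m + 5) + 1| = |45|/(3(3m + 5)) = 45/(3(3m + 5)).
Since 3m + 5 ≥ 3m for m ≥ 1, this is ≤ 45/(3·3m) = 5/m.
So |(-3m + 10)/(3m + 5) + 1| < eps whenever m > 5/eps.
Take N = 5/eps. If m > N then |(-3m + 10)/(3m + 5) + 1| ≤ 5/m < eps.

N = 5/eps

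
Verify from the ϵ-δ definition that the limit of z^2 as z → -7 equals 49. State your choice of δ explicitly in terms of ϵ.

Suppose ϵ > 0. We seek δ > 0 with 0 < |z + 7| < δ ⇒ |z^2 − 49| < ϵ.
Factor: z^2 − 49 = (z + 7)(z - 7), so |z^2 − 49| = |z + 7|·|z - 7|.
Impose δ ≤ 1 so that |z| < 8; then |z - 7| ≤ 15.
Hence |z^2 − 49| ≤ 15|z + 7|, which is < ϵ once |z + 7| < ϵ/15.
Take δ = min(1, ϵ/15). If 0 < |z + 7| < δ then both bounds hold and |z^2 − 49| ≤ 15|z + 7| < 15·(ϵ/15) = ϵ.

δ = min(1, ϵ/15)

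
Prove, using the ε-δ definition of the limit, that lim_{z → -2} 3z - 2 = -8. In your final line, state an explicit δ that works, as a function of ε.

Suppose ε > 0. We need δ > 0 so that 0 < |z + 2| < δ implies |(3z - 2) + 8| < ε.
|(3z - 2) + 8| = |3z + 6| = 3|z + 2|.
Thus it suffices that |z + 2| < ε/3.
Take δ = ε/3. If 0 < |z + 2| < δ then |(3z - 2) + 8| = 3|z + 2| < 3·(ε/3) = ε.

δ = ε/3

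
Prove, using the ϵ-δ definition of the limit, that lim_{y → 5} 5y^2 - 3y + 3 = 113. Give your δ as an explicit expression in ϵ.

δ = min(1, ϵ/52)

Fix ϵ > 0. We want δ > 0 such that 0 < |y − 5| < δ implies |(5y^2 - 3y + 3) − 113| < ϵ.
(5y^2 - 3y + 3) − 113 = 5y^2 - 3y - 110 = (y − 5)(5y + 22).
So |(5y^2 - 3y + 3) − 113| = |y − 5|·|5y + 22|.
Require δ ≤ 1. Then |y − 5| < 1 gives |y| < 6, and by the triangle inequality |5y + 22| ≤ 5·6 + 22 = 52.
Hence |(5y^2 - 3y + 3) − 113| ≤ 52|y − 5| < ϵ provided |y − 5| < ϵ/52.
Take δ = min(1, ϵ/52). Then 0 < |y − 5| < δ gives both |y − 5| < 1 and |y − 5| < ϵ/52, so |(5y^2 - 3y + 3) − 113| < ϵ.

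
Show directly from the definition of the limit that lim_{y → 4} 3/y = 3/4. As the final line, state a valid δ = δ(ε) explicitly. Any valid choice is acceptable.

Fix ε > 0. We seek δ > 0 such that 0 < |y − 4| < δ implies |3/y − (3/4)| < ε.
|3/y − (3/4)| = 3·|4 − y|/(4·|y|) = 3|y − 4|/(4|y|).
Restrict δ ≤ 2. Then |y − 4| < 2 gives |y| > 2, so 4|y| > 8.
Then |3/y − (3/4)| < 3|y − 4|/8, which is < ε when |y − 4| < (8/3)ε.
Take δ = min(2, (8/3)ε). Then 0 < |y − 4| < δ gives both |y − 4| < 2 and |y − 4| < (8/3)ε, so |3/y − (3/4)| < ε.

δ = min(2, (8/3)ε)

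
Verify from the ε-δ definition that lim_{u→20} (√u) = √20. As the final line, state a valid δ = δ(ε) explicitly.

δ = min(20, √20·ε)

Suppose ε > 0. We want δ > 0 such that 0 < |u − 20| < δ implies |√u − √20| < ε.
Rationalise: √u − √20 = (u − 20)/(√u + √20), so |√u − √20| = |u − 20|/(√u + √20).
Restrict δ ≤ 20 so that |u − 20| < 20 forces u > 0, and then √u + √20 > √20.
Hence |√u − √20| < |u − 20|/√20, which is < ε once |u − 20| < √20·ε.
Take δ = min(20, √20·ε). If 0 < |u − 20| < δ then u > 0 and |√u − √20| < |u − 20|/√20 < ε.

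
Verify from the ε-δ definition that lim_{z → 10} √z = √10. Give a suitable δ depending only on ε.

δ = min(10, √10·ε)

Suppose ε > 0. We want δ > 0 such that 0 < |z − 10| < δ implies |√z − √10| < ε.
Multiplying by the conjugate, |√z − √10| = |z − 10|/(√z + √10).
Restrict δ ≤ 10 so that |z − 10| < 10 forces z > 0, and then √z + √10 > √10.
Hence |√z − √10| < |z − 10|/√10, which is < ε once |z − 10| < √10·ε.
Take δ = min(10, √10·ε). If 0 < |z − 10| < δ then z > 0 and |√z − √10| < |z − 10|/√10 < ε.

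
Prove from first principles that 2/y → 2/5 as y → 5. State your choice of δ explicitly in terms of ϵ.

Let ϵ > 0 be given. We seek δ > 0 such that 0 < |y − 5| < δ implies |2/y − (2/5)| < ϵ.
|2/y − (2/5)| = 2·|5 − y|/(5·|y|) = 2|y − 5|/(5|y|).
Restrict δ ≤ 5/2. Then |y − 5| < 5/2 gives |y| > 5/2, so 5|y| > 25/2.
Then |2/y − (2/5)| < 2|y − 5|/(25/2), which is < ϵ when |y − 5| < (25/4)ϵ.
Take δ = min(5/2, (25/4)ϵ). Then 0 < |y − 5| < δ gives both |y − 5| < 5/2 and |y − 5| < (25/4)ϵ, so |2/y − (2/5)| < ϵ.

δ = min(5/2, (25/4)ϵ)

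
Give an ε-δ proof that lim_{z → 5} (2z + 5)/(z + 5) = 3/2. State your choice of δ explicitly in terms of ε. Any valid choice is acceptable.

Let ε > 0. We want δ > 0 with 0 < |z − 5| < δ ⇒ |(2z + 5)/(z + 5) − (3/2)| < ε.
Combining over a common denominator, (2z + 5)/(z + 5) − (3/2) = [(2z + 5)·10 − 15·(z + 5)] / [10·(z + 5)] = 5(z − 5) / (10(z + 5)).
So |(2z + 5)/(z + 5) − (3/2)| = 5|z − 5| / (10·|z + 5|).
Require δ ≤ 5, so |z + 5| ≥ |10| − |z − 5| > 10 − 5 = 5.
Hence |(2z + 5)/(z + 5) − (3/2)| < 5|z − 5|/(10·5) = (1/10)|z − 5|, which is < ε once |z − 5| < 10ε.
Take δ = min(5, 10ε). Then 0 < |z − 5| < δ forces both bounds, so |(2z + 5)/(z + 5) − (3/2)| < ε.

δ = min(5, 10ε)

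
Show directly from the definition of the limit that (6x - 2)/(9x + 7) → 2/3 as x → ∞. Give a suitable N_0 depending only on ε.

N_0 = (20/27)/ε

Suppose ε > 0. We seek N_0 > 0 such that x > N_0 implies |(6x - 2)/(9x + 7) − (2/3)| < ε.
(6x - 2)/(9x + 7) − (2/3) = (9(6x - 2) − 6(9x + 7)) / (9(9x + 7)) = -60/(9(9x + 7)).
For x > 0 we have 9x + 7 > 9x, so |(6x - 2)/(9x + 7) − (2/3)| = 60/(9(9x + 7)) < 60/(9·9x) = (20/27)/x.
Thus |(6x - 2)/(9x + 7) − (2/3)| < ε whenever x > (20/27)/ε.
Take N_0 = (20/27)/ε. If x > N_0 then |(6x - 2)/(9x + 7) − (2/3)| < (20/27)/x < ε.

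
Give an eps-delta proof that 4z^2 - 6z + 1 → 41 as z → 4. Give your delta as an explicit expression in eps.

Fix eps > 0. We want delta > 0 such that 0 < |z − 4| < delta implies |(4z^2 - 6z + 1) − 41| < eps.
(4z^2 - 6z + 1) − 41 = 4z^2 - 6z - 40 = (z − 4)(4z + 10).
So |(4z^2 - 6z + 1) − 41| = |z − 4|·|4z + 10|.
Require delta ≤ 1. Then |z − 4| < 1 gives |z| < 5, and by the triangle inequality |4z + 10| ≤ 4·5 + 10 = 30.
Hence |(4z^2 - 6z + 1) − 41| ≤ 30|z − 4| < eps provided |z − 4| < eps/30.
Choosing delta = min(1, eps/30) ensures both conditions, hence |(4z^2 - 6z + 1) − 41| < eps.

delta = min(1, eps/30)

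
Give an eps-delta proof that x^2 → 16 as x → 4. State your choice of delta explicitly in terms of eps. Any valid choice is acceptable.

Let eps > 0. We seek delta > 0 with 0 < |x − 4| < delta ⇒ |x^2 − 16| < eps.
Factor: x^2 − 16 = (x − 4)(x + 4), so |x^2 − 16| = |x − 4|·|x + 4|.
Impose delta ≤ 1 so that |x| < 5; then |x + 4| ≤ 9.
Hence |x^2 − 16| ≤ 9|x − 4|, which is < eps once |x − 4| < eps/9.
Take delta = min(1, eps/9). If 0 < |x − 4| < delta then both bounds hold and |x^2 − 16| ≤ 9|x − 4| < 9·(eps/9) = eps.

delta = min(1, eps/9)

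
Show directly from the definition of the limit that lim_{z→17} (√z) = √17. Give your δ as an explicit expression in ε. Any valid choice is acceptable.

Fix ε > 0. We want δ > 0 such that 0 < |z − 17| < δ implies |√z − √17| < ε.
Rationalise: √z − √17 = (z − 17)/(√z + √17), so |√z − √17| = |z − 17|/(√z + √17).
Restrict δ ≤ 17 so that |z − 17| < 17 forces z > 0, and then √z + √17 > √17.
Hence |√z − √17| < |z − 17|/√17, which is < ε once |z − 17| < √17·ε.
Take δ = min(17, √17·ε). If 0 < |z − 17| < δ then z > 0 and |√z − √17| < |z − 17|/√17 < ε.

δ = min(17, √17·ε)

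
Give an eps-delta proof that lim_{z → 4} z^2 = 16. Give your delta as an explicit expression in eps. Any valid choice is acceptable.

delta = min(1, eps/9)

Suppose eps > 0. We seek delta > 0 with 0 < |z − 4| < delta ⇒ |z^2 − 16| < eps.
Factor: z^2 − 16 = (z − 4)(z + 4), so |z^2 − 16| = |z − 4|·|z + 4|.
Impose delta ≤ 1 so that |z| < 5; then |z + 4| ≤ 9.
Hence |z^2 − 16| ≤ 9|z − 4|, which is < eps once |z − 4| < eps/9.
Take delta = min(1, eps/9). If 0 < |z − 4| < delta then both bounds hold and |z^2 − 16| ≤ 9|z − 4| < 9·(eps/9) = eps.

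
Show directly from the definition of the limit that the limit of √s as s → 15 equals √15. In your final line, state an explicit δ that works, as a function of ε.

Suppose ε > 0. We want δ > 0 such that 0 < |s − 15| < δ implies |√s − √15| < ε.
Multiplying by the conjugate, |√s − √15| = |s − 15|/(√s + √15).
Restrict δ ≤ 15 so that |s − 15| < 15 forces s > 0, and then √s + √15 > √15.
Hence |√s − √15| < |s − 15|/√15, which is < ε once |s − 15| < √15·ε.
Take δ = min(15, √15·ε). If 0 < |s − 15| < δ then s > 0 and |√s − √15| < |s − 15|/√15 < ε.

δ = min(15, √15·ε)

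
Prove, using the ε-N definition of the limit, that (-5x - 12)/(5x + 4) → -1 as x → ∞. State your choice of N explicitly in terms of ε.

Fix ε > 0. We seek N > 0 such that x > N implies |(-5x - 12)/(5x + 4) + 1| < ε.
(-5x - 12)/(5x + 4) + 1 = (5(-5x - 12) − (-5)(5x + 4)) / (5(5x + 4)) = -40/(5(5x + 4)).
For x > 0 we have 5x + 4 > 5x, so |(-5x - 12)/(5x + 4) + 1| = 40/(5(5x + 4)) < 40/(5·5x) = (8/5)/x.
Thus |(-5x - 12)/(5x + 4) + 1| < ε whenever x > (8/5)/ε.
Take N = (8/5)/ε. If x > N then |(-5x - 12)/(5x + 4) + 1| < (8/5)/x < ε.

N = (8/5)/ε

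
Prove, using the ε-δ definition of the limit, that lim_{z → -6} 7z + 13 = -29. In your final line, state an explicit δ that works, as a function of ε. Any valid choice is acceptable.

δ = ε/7

Let ε > 0 be given. We need δ > 0 so that 0 < |z + 6| < δ implies |(7z + 13) + 29| < ε.
Since (7z + 13) + 29 = 7(z + 6), we have |(7z + 13) + 29| = 7|z + 6|.
So 7|z + 6| < ε exactly when |z + 6| < ε/7.
Choosing δ = ε/7 gives |(7z + 13) + 29| = 7|z + 6| < ε whenever |z + 6| < δ.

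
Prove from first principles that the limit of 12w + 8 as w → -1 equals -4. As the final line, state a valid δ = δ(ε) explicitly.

Let ε > 0 be given. We need δ > 0 so that 0 < |w + 1| < δ implies |(12w + 8) + 4| < ε.
Since (12w + 8) + 4 = 12(w + 1), we have |(12w + 8) + 4| = 12|w + 1|.
Thus it suffices that |w + 1| < ε/12.
Choosing δ = ε/12 gives |(12w + 8) + 4| = 12|w + 1| < ε whenever |w + 1| < δ.

δ = ε/12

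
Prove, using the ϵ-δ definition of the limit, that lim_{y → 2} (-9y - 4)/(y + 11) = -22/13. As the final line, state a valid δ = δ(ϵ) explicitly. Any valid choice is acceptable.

δ = min(13/2, (169/190)ϵ)

Suppose ϵ > 0. We want δ > 0 with 0 < |y − 2| < δ ⇒ |(-9y - 4)/(y + 11) + 22/13| < ϵ.
Combining over a common denominator, (-9y - 4)/(y + 11) + 22/13 = [(-9y - 4)·13 − (-22)·(y + 11)] / [13·(y + 11)] = -95(y − 2) / (13(y + 11)).
So |(-9y - 4)/(y + 11) + 22/13| = 95|y − 2| / (13·|y + 11|).
Restrict δ ≤ 13/2. Then |y − 2| < 13/2 gives |y + 11| = |(y − 2) + 13| ≥ 13 − 13/2 = 13/2.
Hence |(-9y - 4)/(y + 11) + 22/13| < 95|y − 2|/(13·(13/2)) = (190/169)|y − 2|, which is < ϵ once |y − 2| < (169/190)ϵ.
Take δ = min(13/2, (169/190)ϵ). Then 0 < |y − 2| < δ forces both bounds, so |(-9y - 4)/(y + 11) + 22/13| < ϵ.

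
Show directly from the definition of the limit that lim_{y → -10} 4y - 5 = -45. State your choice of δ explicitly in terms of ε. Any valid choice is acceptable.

Let ε > 0. We need δ > 0 so that 0 < |y + 10| < δ implies |(4y - 5) + 45| < ε.
Since (4y - 5) + 45 = 4(y + 10), we have |(4y - 5) + 45| = 4|y + 10|.
So 4|y + 10| < ε exactly when |y + 10| < ε/4.
Choosing δ = ε/4 gives |(4y - 5) + 45| = 4|y + 10| < ε whenever |y + 10| < δ.

δ = ε/4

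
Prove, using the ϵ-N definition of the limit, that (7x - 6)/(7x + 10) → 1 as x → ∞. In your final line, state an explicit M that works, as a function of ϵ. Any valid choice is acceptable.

M = (16/7)/ϵ

Let ϵ > 0 be given. We seek M > 0 such that x > M implies |(7x - 6)/(7x + 10) − 1| < ϵ.
(7x - 6)/(7x + 10) − 1 = (7(7x - 6) − 7(7x + 10)) / (7(7x + 10)) = -112/(7(7x + 10)).
For x > 0 we have 7x + 10 > 7x, so |(7x - 6)/(7x + 10) − 1| = 112/(7(7x + 10)) < 112/(7·7x) = (16/7)/x.
Thus |(7x - 6)/(7x + 10) − 1| < ϵ whenever x > (16/7)/ϵ.
Take M = (16/7)/ϵ. If x > M then |(7x - 6)/(7x + 10) − 1| < (16/7)/x < ϵ.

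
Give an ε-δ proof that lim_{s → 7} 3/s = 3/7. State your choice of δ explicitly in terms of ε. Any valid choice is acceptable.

δ = min(7/2, (49/6)ε)

Suppose ε > 0. We seek δ > 0 such that 0 < |s − 7| < δ implies |3/s − (3/7)| < ε.
|3/s − (3/7)| = 3·|7 − s|/(7·|s|) = 3|s − 7|/(7|s|).
Restrict δ ≤ 7/2. Then |s − 7| < 7/2 gives |s| > 7/2, so 7|s| > 49/2.
Then |3/s − (3/7)| < 3|s − 7|/(49/2), which is < ε when |s − 7| < (49/6)ε.
Take δ = min(7/2, (49/6)ε). Then 0 < |s − 7| < δ gives both |s − 7| < 7/2 and |s − 7| < (49/6)ε, so |3/s − (3/7)| < ε.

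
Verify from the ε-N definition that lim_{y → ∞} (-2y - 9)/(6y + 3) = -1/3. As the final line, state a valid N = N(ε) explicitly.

Suppose ε > 0. We seek N > 0 such that y > N implies |(-2y - 9)/(6y + 3) + 1/3| < ε.
(-2y - 9)/(6y + 3) + 1/3 = (6(-2y - 9) − (-2)(6y + 3)) / (6(6y + 3)) = -48/(6(6y + 3)).
For y > 0 we have 6y + 3 > 6y, so |(-2y - 9)/(6y + 3) + 1/3| = 48/(6(6y + 3)) < 48/(6·6y) = (4/3)/y.
Thus |(-2y - 9)/(6y + 3) + 1/3| < ε whenever y > (4/3)/ε.
Take N = (4/3)/ε. If y > N then |(-2y - 9)/(6y + 3) + 1/3| < (4/3)/y < ε.

N = (4/3)/ε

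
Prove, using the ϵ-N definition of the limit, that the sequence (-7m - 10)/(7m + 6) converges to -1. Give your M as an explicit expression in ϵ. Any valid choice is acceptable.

Let ϵ > 0 be given. For m ≥ 1, |(-7m - 10)/(7m + 6) + 1| = |-28|/(7(7m + 6)) = 28/(7(7m + 6)).
Since 7m + 6 ≥ 7m for m ≥ 1, this is ≤ 28/(7·7m) = (4/7)/m.
So |(-7m - 10)/(7m + 6) + 1| < ϵ whenever m > (4/7)/ϵ.
Take M = (4/7)/ϵ. If m > M then |(-7m - 10)/(7m + 6) + 1| ≤ (4/7)/m < ϵ.

M = (4/7)/ϵ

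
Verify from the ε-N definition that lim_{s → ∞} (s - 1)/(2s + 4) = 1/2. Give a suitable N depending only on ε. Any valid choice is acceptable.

Suppose ε > 0. We seek N > 0 such that s > N implies |(s - 1)/(2s + 4) − (1/2)| < ε.
(s - 1)/(2s + 4) − (1/2) = (2(s - 1) − (2s + 4)) / (2(2s + 4)) = -6/(2(2s + 4)).
For s > 0 we have 2s + 4 > 2s, so |(s - 1)/(2s + 4) − (1/2)| = 6/(2(2s + 4)) < 6/(2·2s) = (3/2)/s.
Thus |(s - 1)/(2s + 4) − (1/2)| < ε whenever s > (3/2)/ε.
Take N = (3/2)/ε. If s > N then |(s - 1)/(2s + 4) − (1/2)| < (3/2)/s < ε.

N = (3/2)/ε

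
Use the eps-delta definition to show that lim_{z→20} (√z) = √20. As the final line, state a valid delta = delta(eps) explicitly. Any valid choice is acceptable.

Let eps > 0. We want delta > 0 such that 0 < |z − 20| < delta implies |√z − √20| < eps.
Multiplying by the conjugate, |√z − √20| = |z − 20|/(√z + √20).
Restrict delta ≤ 20 so that |z − 20| < 20 forces z > 0, and then √z + √20 > √20.
Hence |√z − √20| < |z − 20|/√20, which is < eps once |z − 20| < √20·eps.
Take delta = min(20, √20·eps). If 0 < |z − 20| < delta then z > 0 and |√z − √20| < |z − 20|/√20 < eps.

delta = min(20, √20·eps)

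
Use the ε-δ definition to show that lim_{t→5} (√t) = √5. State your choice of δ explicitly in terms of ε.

δ = min(5, √5·ε)

Suppose ε > 0. We want δ > 0 such that 0 < |t − 5| < δ implies |√t − √5| < ε.
Rationalise: √t − √5 = (t − 5)/(√t + √5), so |√t − √5| = |t − 5|/(√t + √5).
Restrict δ ≤ 5 so that |t − 5| < 5 forces t > 0, and then √t + √5 > √5.
Hence |√t − √5| < |t − 5|/√5, which is < ε once |t − 5| < √5·ε.
Take δ = min(5, √5·ε). If 0 < |t − 5| < δ then t > 0 and |√t − √5| < |t − 5|/√5 < ε.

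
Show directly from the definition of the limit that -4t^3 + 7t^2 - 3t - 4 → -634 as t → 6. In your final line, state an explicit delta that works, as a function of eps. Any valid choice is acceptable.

Suppose eps > 0. We want delta > 0 such that 0 < |t − 6| < delta implies |(-4t^3 + 7t^2 - 3t - 4) + 634| < eps.
(-4t^3 + 7t^2 - 3t - 4) + 634 = -4t^3 + 7t^2 - 3t + 630 = (t − 6)(-4t^2 - 17t - 105).
So |(-4t^3 + 7t^2 - 3t - 4) + 634| = |t − 6|·|-4t^2 - 17t - 105|.
Require delta ≤ 1. Then |t − 6| < 1 gives |t| < 7, and by the triangle inequality |-4t^2 - 17t - 105| ≤ 4·7^2 + 17·7 + 105 = 420.
Hence |(-4t^3 + 7t^2 - 3t - 4) + 634| ≤ 420|t − 6| < eps provided |t − 6| < eps/420.
Choosing delta = min(1, eps/420) ensures both conditions, hence |(-4t^3 + 7t^2 - 3t - 4) + 634| < eps.

delta = min(1, eps/420)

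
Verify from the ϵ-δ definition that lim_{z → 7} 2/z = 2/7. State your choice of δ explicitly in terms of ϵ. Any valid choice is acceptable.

δ = min(7/2, (49/4)ϵ)

Let ϵ > 0 be given. We seek δ > 0 such that 0 < |z − 7| < δ implies |2/z − (2/7)| < ϵ.
|2/z − (2/7)| = 2·|7 − z|/(7·|z|) = 2|z − 7|/(7|z|).
Require δ ≤ 7/2 so that |z| > 7 − 7/2 = 7/2, hence 7|z| > 49/2.
Then |2/z − (2/7)| < 2|z − 7|/(49/2), which is < ϵ when |z − 7| < (49/4)ϵ.
Take δ = min(7/2, (49/4)ϵ). Then 0 < |z − 7| < δ gives both |z − 7| < 7/2 and |z − 7| < (49/4)ϵ, so |2/z − (2/7)| < ϵ.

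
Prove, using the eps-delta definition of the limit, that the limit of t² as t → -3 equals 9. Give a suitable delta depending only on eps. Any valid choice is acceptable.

Let eps > 0. We seek delta > 0 with 0 < |t + 3| < delta ⇒ |t² − 9| < eps.
Factor: t² − 9 = (t + 3)(t - 3), so |t² − 9| = |t + 3|·|t - 3|.
Restrict delta ≤ 1. Then |t + 3| < 1 gives |t| < 4, so by the triangle inequality |t - 3| ≤ 4 + 3 = 7.
Hence |t² − 9| ≤ 7|t + 3|, which is < eps once |t + 3| < eps/7.
Take delta = min(1, eps/7). If 0 < |t + 3| < delta then both bounds hold and |t² − 9| ≤ 7|t + 3| < 7·(eps/7) = eps.

delta = min(1, eps/7)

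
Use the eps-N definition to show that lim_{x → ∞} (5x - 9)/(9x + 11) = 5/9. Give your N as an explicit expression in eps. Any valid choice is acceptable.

Let eps > 0 be given. We seek N > 0 such that x > N implies |(5x - 9)/(9x + 11) − (5/9)| < eps.
(5x - 9)/(9x + 11) − (5/9) = (9(5x - 9) − 5(9x + 11)) / (9(9x + 11)) = -136/(9(9x + 11)).
For x > 0 we have 9x + 11 > 9x, so |(5x - 9)/(9x + 11) − (5/9)| = 136/(9(9x + 11)) < 136/(9·9x) = (136/81)/x.
Thus |(5x - 9)/(9x + 11) − (5/9)| < eps whenever x > (136/81)/eps.
Take N = (136/81)/eps. If x > N then |(5x - 9)/(9x + 11) − (5/9)| < (136/81)/x < eps.

N = (136/81)/eps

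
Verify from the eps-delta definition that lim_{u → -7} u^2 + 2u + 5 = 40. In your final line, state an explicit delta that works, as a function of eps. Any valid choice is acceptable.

delta = min(1, eps/13)

Suppose eps > 0. We want delta > 0 such that 0 < |u + 7| < delta implies |(u^2 + 2u + 5) − 40| < eps.
(u^2 + 2u + 5) − 40 = u^2 + 2u - 35 = (u + 7)(u - 5).
So |(u^2 + 2u + 5) − 40| = |u + 7|·|u - 5|.
Assume first that |u + 7| < 1, so |u| < 8. Then |u - 5| ≤ 8 + 5 = 13.
Hence |(u^2 + 2u + 5) − 40| ≤ 13|u + 7| < eps provided |u + 7| < eps/13.
Take delta = min(1, eps/13). Then 0 < |u + 7| < delta gives both |u + 7| < 1 and |u + 7| < eps/13, so |(u^2 + 2u + 5) − 40| < eps.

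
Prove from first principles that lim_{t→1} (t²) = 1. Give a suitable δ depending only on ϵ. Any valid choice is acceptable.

δ = min(1, ϵ/3)

Suppose ϵ > 0. We seek δ > 0 with 0 < |t − 1| < δ ⇒ |t² − 1| < ϵ.
Factor: t² − 1 = (t − 1)(t + 1), so |t² − 1| = |t − 1|·|t + 1|.
Impose δ ≤ 1 so that |t| < 2; then |t + 1| ≤ 3.
Hence |t² − 1| ≤ 3|t − 1|, which is < ϵ once |t − 1| < ϵ/3.
Take δ = min(1, ϵ/3). If 0 < |t − 1| < δ then both bounds hold and |t² − 1| ≤ 3|t − 1| < 3·(ϵ/3) = ϵ.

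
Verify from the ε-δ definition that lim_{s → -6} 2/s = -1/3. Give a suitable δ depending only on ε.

δ = min(3, 9ε)

Fix ε > 0. We seek δ > 0 such that 0 < |s + 6| < δ implies |2/s + 1/3| < ε.
|2/s + 1/3| = 2·|-6 − s|/(6·|s|) = 2|s + 6|/(6|s|).
Require δ ≤ 3 so that |s| > 6 − 3 = 3, hence 6|s| > 18.
Then |2/s + 1/3| < 2|s + 6|/18, which is < ε when |s + 6| < 9ε.
Take δ = min(3, 9ε). Then 0 < |s + 6| < δ gives both |s + 6| < 3 and |s + 6| < 9ε, so |2/s + 1/3| < ε.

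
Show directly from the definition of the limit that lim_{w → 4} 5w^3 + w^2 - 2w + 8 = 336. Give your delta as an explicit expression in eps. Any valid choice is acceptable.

delta = min(1, eps/312)

Let eps > 0 be given. We want delta > 0 such that 0 < |w − 4| < delta implies |(5w^3 + w^2 - 2w + 8) − 336| < eps.
(5w^3 + w^2 - 2w + 8) − 336 = 5w^3 + w^2 - 2w - 328 = (w − 4)(5w^2 + 21w + 82).
So |(5w^3 + w^2 - 2w + 8) − 336| = |w − 4|·|5w^2 + 21w + 82|.
Require delta ≤ 1. Then |w − 4| < 1 gives |w| < 5, and by the triangle inequality |5w^2 + 21w + 82| ≤ 5·5^2 + 21·5 + 82 = 312.
Hence |(5w^3 + w^2 - 2w + 8) − 336| ≤ 312|w − 4| < eps provided |w − 4| < eps/312.
Take delta = min(1, eps/312). Then 0 < |w − 4| < delta gives both |w − 4| < 1 and |w − 4| < eps/312, so |(5w^3 + w^2 - 2w + 8) − 336| < eps.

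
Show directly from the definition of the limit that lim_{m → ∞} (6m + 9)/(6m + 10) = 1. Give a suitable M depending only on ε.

Fix ε > 0. For m ≥ 1, |(6m + 9)/(6m + 10) − 1| = |-6|/(6(6m + 10)) = 6/(6(6m + 10)).
Since 6m + 10 ≥ 6m for m ≥ 1, this is ≤ 6/(6·6m) = (1/6)/m.
So |(6m + 9)/(6m + 10) − 1| < ε whenever m > (1/6)/ε.
Take M = (1/6)/ε. If m > M then |(6m + 9)/(6m + 10) − 1| ≤ (1/6)/m < ε.

M = (1/6)/ε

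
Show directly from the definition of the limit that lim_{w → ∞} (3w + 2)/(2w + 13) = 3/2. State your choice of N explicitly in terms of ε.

N = (35/4)/ε

Suppose ε > 0. We seek N > 0 such that w > N implies |(3w + 2)/(2w + 13) − (3/2)| < ε.
(3w + 2)/(2w + 13) − (3/2) = (2(3w + 2) − 3(2w + 13)) / (2(2w + 13)) = -35/(2(2w + 13)).
For w > 0 we have 2w + 13 > 2w, so |(3w + 2)/(2w + 13) − (3/2)| = 35/(2(2w + 13)) < 35/(2·2w) = (35/4)/w.
Thus |(3w + 2)/(2w + 13) − (3/2)| < ε whenever w > (35/4)/ε.
Take N = (35/4)/ε. If w > N then |(3w + 2)/(2w + 13) − (3/2)| < (35/4)/w < ε.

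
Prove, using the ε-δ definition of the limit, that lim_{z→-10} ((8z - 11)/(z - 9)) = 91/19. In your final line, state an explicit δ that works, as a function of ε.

Let ε > 0. We want δ > 0 with 0 < |z + 10| < δ ⇒ |(8z - 11)/(z - 9) − (91/19)| < ε.
Combining over a common denominator, (8z - 11)/(z - 9) − (91/19) = [(8z - 11)·(-19) − (-91)·(z - 9)] / [(-19)·(z - 9)] = -61(z + 10) / ((-19)(z - 9)).
So |(8z - 11)/(z - 9) − (91/19)| = 61|z + 10| / (19·|z − 9|).
Require δ ≤ 19/2, so |z − 9| ≥ |-19| − |z + 10| > 19 − 19/2 = 19/2.
Hence |(8z - 11)/(z - 9) − (91/19)| < 61|z + 10|/(19·(19/2)) = (122/361)|z + 10|, which is < ε once |z + 10| < (361/122)ε.
Take δ = min(19/2, (361/122)ε). Then 0 < |z + 10| < δ forces both bounds, so |(8z - 11)/(z - 9) − (91/19)| < ε.

δ = min(19/2, (361/122)ε)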